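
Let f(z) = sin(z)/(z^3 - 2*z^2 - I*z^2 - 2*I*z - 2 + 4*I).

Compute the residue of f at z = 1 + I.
(-1/4 + I/4)*sin(1 + I)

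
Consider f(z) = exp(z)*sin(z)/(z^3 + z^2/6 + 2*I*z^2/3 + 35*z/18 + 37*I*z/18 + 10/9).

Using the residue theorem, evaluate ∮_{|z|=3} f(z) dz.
By the residue theorem, ∮_C f(z) dz = 2πi · (sum of the residues of f at the poles inside |z| = 3).

The denominator factors as (z + 1/3 - I/3)*(z - 2/3 + 2*I)*(z + 1/2 - I), so the singularities of f are simple poles at z = -1/3 + I/3, z = 2/3 - 2*I, z = -1/2 + I.
  |-1/3 + I/3|² = 2/9 < 9 = 3², so this pole is inside the contour.
  |2/3 - 2*I|² = 40/9 < 9 = 3², so this pole is inside the contour.
  |-1/2 + I|² = 5/4 < 9 = 3², so this pole is inside the contour.

With P(z) = exp(z)*sin(z) and Q(z) = z^3 + z^2/6 + 2*I*z^2/3 + 35*z/18 + 37*I*z/18 + 10/9, each pole is simple, so Res(f, z₀) = P(z₀)/Q'(z₀) with Q'(z) = 3*z^2 + z/3 + 4*I*z/3 + 35/18 + 37*I/18.
  Res(f, -1/3 + I/3) = P(-1/3 + I/3)/Q'(-1/3 + I/3) = (-exp(-1/3 + I/3)*sin(1/3 - I/3))/(25/18 + 19*I/18) = (-225/493 + 171*I/493)*exp(-1/3 + I/3)*sin(1/3 - I/3)
  Res(f, 2/3 - 2*I) = P(2/3 - 2*I)/Q'(2/3 - 2*I) = (exp(2/3 - 2*I)*sin(2/3 - 2*I))/(-35/6 - 103*I/18) = (-945/10817 + 927*I/10817)*exp(2/3 - 2*I)*sin(2/3 - 2*I)
  Res(f, -1/2 + I) = P(-1/2 + I)/Q'(-1/2 + I) = (-exp(-1/2 + I)*sin(1/2 - I))/(-65/36 - 23*I/18) = (2340/6341 - 1656*I/6341)*exp(-1/2 + I)*sin(1/2 - I)

Sum of residues inside C: (-945/10817 + 927*I/10817)*exp(2/3 - 2*I)*sin(2/3 - 2*I) + (2340/6341 - 1656*I/6341)*exp(-1/2 + I)*sin(1/2 - I) + (-225/493 + 171*I/493)*exp(-1/3 + I/3)*sin(1/3 - I/3)
∮_C f(z) dz = 2πi · ((-945/10817 + 927*I/10817)*exp(2/3 - 2*I)*sin(2/3 - 2*I) + (2340/6341 - 1656*I/6341)*exp(-1/2 + I)*sin(1/2 - I) + (-225/493 + 171*I/493)*exp(-1/3 + I/3)*sin(1/3 - I/3)) = pi*(-342/493 - 450*I/493)*exp(-1/3 + I/3)*sin(1/3 - I/3) + pi*(3312/6341 + 4680*I/6341)*exp(-1/2 + I)*sin(1/2 - I) + pi*(-1854/10817 - 1890*I/10817)*exp(2/3 - 2*I)*sin(2/3 - 2*I)

Final answer: pi*(-342/493 - 450*I/493)*exp(-1/3 + I/3)*sin(1/3 - I/3) + pi*(3312/6341 + 4680*I/6341)*exp(-1/2 + I)*sin(1/2 - I) + pi*(-1854/10817 - 1890*I/10817)*exp(2/3 - 2*I)*sin(2/3 - 2*I)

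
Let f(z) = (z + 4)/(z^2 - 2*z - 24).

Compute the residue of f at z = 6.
Write f(z) = P(z)/Q(z) with P(z) = z + 4 and Q(z) = z^2 - 2*z - 24.
The denominator factors as Q(z) = (z + 4)*(z - 6), so z = 6 is a simple zero of Q and P is analytic there; z = 6 is therefore a simple pole and
  Res(f, z₀) = P(z₀)/Q'(z₀).

Q'(z) = 2*z - 2, so Q'(6) = 10.
P(6) = 10.

Res(f, 6) = (10)/(10) = 1

Final answer: 1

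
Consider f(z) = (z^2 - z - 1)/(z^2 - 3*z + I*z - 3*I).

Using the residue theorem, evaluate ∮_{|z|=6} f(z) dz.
pi*(2 + 4*I)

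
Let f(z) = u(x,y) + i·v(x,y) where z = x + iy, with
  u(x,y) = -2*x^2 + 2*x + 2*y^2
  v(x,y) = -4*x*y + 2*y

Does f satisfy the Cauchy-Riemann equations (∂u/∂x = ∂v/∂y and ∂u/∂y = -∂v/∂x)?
∂u/∂x = 2 - 4*x
∂v/∂y = 2 - 4*x
∂u/∂y = 4*y
∂v/∂x = -4*y
∂u/∂x = ∂v/∂y and ∂u/∂y = -∂v/∂x hold identically; f is analytic.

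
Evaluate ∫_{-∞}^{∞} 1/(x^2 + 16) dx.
Let f(z) = 1/(z^2 + 16). The denominator has no real zeros and deg Q - deg P = 2 ≥ 2, so the integral of f over the upper semicircle |z| = R tends to 0 as R → ∞. Closing the contour in the upper half-plane,
  ∫_{-∞}^{∞} f(x) dx = 2πi · Σ Res(f, z_k)  over the poles with Im z_k > 0.

Zeros of the denominator: z^2 + 16 = 0 gives z = ±4*I.
Upper half-plane: z = 4*I (simple).

Each pole is a simple zero of Q(z) = z^2 + 16, so Res(f, z₀) = P(z₀)/Q'(z₀) with P(z) = 1, Q'(z) = 2*z:
  Res(f, 4*I) = (1)/(8*I) = -I/8

∫_{-∞}^{∞} f(x) dx = 2πi · (-I/8) = pi/4

Final answer: pi/4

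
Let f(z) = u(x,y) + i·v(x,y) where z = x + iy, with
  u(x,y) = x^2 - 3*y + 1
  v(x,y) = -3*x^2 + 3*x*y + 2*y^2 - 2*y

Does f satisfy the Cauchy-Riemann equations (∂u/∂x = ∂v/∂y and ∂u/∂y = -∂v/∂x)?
∂u/∂x = 2*x
∂v/∂y = 3*x + 4*y - 2
∂u/∂y = -3
∂v/∂x = -6*x + 3*y
∂u/∂x ≠ ∂v/∂y and ∂u/∂y ≠ -∂v/∂x; the Cauchy-Riemann equations are not satisfied, so f is not analytic.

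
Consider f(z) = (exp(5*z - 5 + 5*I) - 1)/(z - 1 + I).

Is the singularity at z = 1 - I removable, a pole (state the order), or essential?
Let u = z - 1 + I. The exponent is 5*z - 5 + 5*I = 5u, so
  f = (e^(5u) - 1)/u = ((5u) + (5u)^2/2 + (5u)^3/6 + ...)/u = 5 + (25/2)*u + (125/6)*u^2 + ...
The Laurent expansion about u = 0 has no negative powers; equivalently lim_{z→1 - I} f(z) = 5 exists and is finite.
So the singularity is removable.

Final answer: removable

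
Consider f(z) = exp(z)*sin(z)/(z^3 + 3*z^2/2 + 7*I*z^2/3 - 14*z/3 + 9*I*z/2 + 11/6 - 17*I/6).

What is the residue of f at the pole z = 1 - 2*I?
(-48/2873 + 318*I/2873)*exp(1 - 2*I)*sin(1 - 2*I)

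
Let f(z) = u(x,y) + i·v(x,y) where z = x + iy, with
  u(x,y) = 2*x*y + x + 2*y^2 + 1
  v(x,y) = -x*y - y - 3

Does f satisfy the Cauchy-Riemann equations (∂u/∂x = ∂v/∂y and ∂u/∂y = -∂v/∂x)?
∂u/∂x = 2*y + 1
∂v/∂y = -x - 1
∂u/∂y = 2*x + 4*y
∂v/∂x = -y
∂u/∂x ≠ ∂v/∂y and ∂u/∂y ≠ -∂v/∂x; the Cauchy-Riemann equations are not satisfied, so f is not analytic.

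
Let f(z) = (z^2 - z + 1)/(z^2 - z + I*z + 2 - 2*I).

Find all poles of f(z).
{-2*I, 1 + I}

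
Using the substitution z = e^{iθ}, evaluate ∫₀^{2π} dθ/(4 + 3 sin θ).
Call the integral J. The integrand is 2π-periodic and we integrate over a full period, so shifting θ does not change the value (θ → θ + π/2 turns sin θ into cos θ). Hence
  J = ∫₀^{2π} dθ/(4 + 3 cos θ).
Put z = e^{iθ}: then cos θ = (z + 1/z)/2, dθ = dz/(iz), and z runs once counterclockwise around |z| = 1:
  J = ∮_{|z|=1} 1/(4 + 3*(z + 1/z)/2) · dz/(iz) = (2/i) ∮_{|z|=1} dz/(3*z^2 + 8*z + 3).
The roots of 3*z^2 + 8*z + 3 are z = (-4 ± sqrt(4^2 - 3^2))/3, with sqrt(7) = sqrt(7); their product is 1, so only z₊ = -4/3 + sqrt(7)/3 lies inside the unit circle (z₋ = -4/3 - sqrt(7)/3 lies outside).
z₊ is a simple zero of q(z) = 3*z^2 + 8*z + 3, so Res(1/q, z₊) = 1/q'(z₊) with q'(z) = 6*z + 8; and q'(z₊) = 3*(z₊ - z₋) = 2*sqrt(7).
Therefore J = (2/i) · 2πi · 1/(2*sqrt(7)) = 2*pi/(sqrt(7)) = 2*sqrt(7)*pi/7

Final answer: 2*sqrt(7)*pi/7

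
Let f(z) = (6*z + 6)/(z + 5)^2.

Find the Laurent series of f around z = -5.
Put w = z - (-5), i.e. z = w - 5. The denominator is w^2, so it suffices to rewrite the numerator in powers of w.

P(z) = 6*z + 6
P(w - 5) = -24 + 6*w

Dividing each term by w^2:
  f = -24/w^2 + 6/w

Substituting back w = z + 5:
  f(z) = -24/(z + 5)^2 + 6/(z + 5)

The series is finite because the numerator is a polynomial; the negative powers form the principal part, and the coefficient of 1/(z + 5) gives Res(f, -5) = 6.

Final answer: -24/(z + 5)^2 + 6/(z + 5)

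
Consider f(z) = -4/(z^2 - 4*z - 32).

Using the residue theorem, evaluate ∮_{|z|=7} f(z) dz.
2*I*pi/3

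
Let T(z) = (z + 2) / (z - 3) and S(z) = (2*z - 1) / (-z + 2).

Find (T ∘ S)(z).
(T ∘ S)(z) = T(S(z)) = ((1)*S(z) + (2))/((1)*S(z) + (-3)). Multiply numerator and denominator by -z + 2:
  numerator:   (1)*(2*z - 1) + (2)*(-z + 2) = 3
  denominator: (1)*(2*z - 1) + (-3)*(-z + 2) = 5*z - 7
(T ∘ S)(z) = 3/(5*z - 7)

Final answer: 3/(5*z - 7)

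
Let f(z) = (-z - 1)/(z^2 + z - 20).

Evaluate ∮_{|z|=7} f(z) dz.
By the residue theorem, ∮_C f(z) dz = 2πi · (sum of the residues of f at the poles inside |z| = 7).

The denominator factors as (z + 5)*(z - 4), so the singularities of f are simple poles at z = -5, z = 4.
  |-5|² = 25 < 49 = 7², so this pole is inside the contour.
  |4|² = 16 < 49 = 7², so this pole is inside the contour.

With P(z) = -z - 1 and Q(z) = z^2 + z - 20, each pole is simple, so Res(f, z₀) = P(z₀)/Q'(z₀) with Q'(z) = 2*z + 1.
  Res(f, -5) = P(-5)/Q'(-5) = (4)/(-9) = -4/9
  Res(f, 4) = P(4)/Q'(4) = (-5)/(9) = -5/9

Sum of residues inside C: -1
∮_C f(z) dz = 2πi · (-1) = -2*I*pi

Final answer: -2*I*pi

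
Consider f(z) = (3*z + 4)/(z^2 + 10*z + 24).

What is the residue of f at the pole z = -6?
Write f(z) = P(z)/Q(z) with P(z) = 3*z + 4 and Q(z) = z^2 + 10*z + 24.
The denominator factors as Q(z) = (z + 6)*(z + 4), so z = -6 is a simple zero of Q and P is analytic there; z = -6 is therefore a simple pole and
  Res(f, z₀) = P(z₀)/Q'(z₀).

Q'(z) = 2*z + 10, so Q'(-6) = -2.
P(-6) = -14.

Res(f, -6) = (-14)/(-2) = 7

Final answer: 7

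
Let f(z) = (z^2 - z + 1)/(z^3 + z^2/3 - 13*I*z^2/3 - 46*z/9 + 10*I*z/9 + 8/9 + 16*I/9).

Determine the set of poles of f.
{-1 + 3*I, 2*I/3, 2/3 + 2*I/3}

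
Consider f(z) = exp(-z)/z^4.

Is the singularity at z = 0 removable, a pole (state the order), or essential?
Write f(z) = g(z)/z^4 with g(z) = exp(-z).
g is entire and g(0) = 1 ≠ 0, so no factor of (z) cancels: the Laurent expansion of f about z = 0 starts at the power -4, i.e. lim_{z→z₀} (z - z₀)^4 f(z) = 1 is finite and nonzero.
So z = 0 is a pole of order 4.

Final answer: pole of order 4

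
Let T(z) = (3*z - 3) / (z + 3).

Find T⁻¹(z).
Set w = T(z) = (3*z - 3) / (z + 3) and solve for z:
  w*(z + 3) = 3*z - 3
  3*w + z*(w - 3) + 3 = 0
  z*(w - 3) = -3*w - 3
  z = (3*w + 3)/(3 - w)
Renaming the variable, T⁻¹(z) = (3*z + 3)/(-z + 3) = (-3*z - 3)/(z - 3).
(Check: ad - bc = 12 ≠ 0, so T is invertible.)

Final answer: (-3*z - 3)/(z - 3)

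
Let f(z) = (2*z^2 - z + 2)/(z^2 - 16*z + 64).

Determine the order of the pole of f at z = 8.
2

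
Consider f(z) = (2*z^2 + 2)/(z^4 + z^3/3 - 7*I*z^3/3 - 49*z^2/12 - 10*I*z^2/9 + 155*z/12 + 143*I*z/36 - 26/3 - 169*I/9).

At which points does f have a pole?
{-3 + I/3, 2/3 + 2*I, 1 - 3*I/2, 1 + 3*I/2}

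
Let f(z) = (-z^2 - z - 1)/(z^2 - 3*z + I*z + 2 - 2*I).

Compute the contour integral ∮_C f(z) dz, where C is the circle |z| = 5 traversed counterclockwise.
By the residue theorem, ∮_C f(z) dz = 2πi · (sum of the residues of f at the poles inside |z| = 5).

The denominator factors as (z - 2)*(z - 1 + I), so the singularities of f are simple poles at z = 2, z = 1 - I.
  |2|² = 4 < 25 = 5², so this pole is inside the contour.
  |1 - I|² = 2 < 25 = 5², so this pole is inside the contour.

With P(z) = -z^2 - z - 1 and Q(z) = z^2 - 3*z + I*z + 2 - 2*I, each pole is simple, so Res(f, z₀) = P(z₀)/Q'(z₀) with Q'(z) = 2*z - 3 + I.
  Res(f, 2) = P(2)/Q'(2) = (-7)/(1 + I) = -7/2 + 7*I/2
  Res(f, 1 - I) = P(1 - I)/Q'(1 - I) = (-2 + 3*I)/(-1 - I) = -1/2 - 5*I/2

Sum of residues inside C: -4 + I
∮_C f(z) dz = 2πi · (-4 + I) = pi*(-2 - 8*I)

Final answer: pi*(-2 - 8*I)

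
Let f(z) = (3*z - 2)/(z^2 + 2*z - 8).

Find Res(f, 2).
Write f(z) = P(z)/Q(z) with P(z) = 3*z - 2 and Q(z) = z^2 + 2*z - 8.
The denominator factors as Q(z) = (z - 2)*(z + 4), so z = 2 is a simple zero of Q and P is analytic there; z = 2 is therefore a simple pole and
  Res(f, z₀) = P(z₀)/Q'(z₀).

Q'(z) = 2*z + 2, so Q'(2) = 6.
P(2) = 4.

Res(f, 2) = (4)/(6) = 2/3

Final answer: 2/3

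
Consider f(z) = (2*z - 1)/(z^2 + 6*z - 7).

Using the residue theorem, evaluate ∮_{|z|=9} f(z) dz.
By the residue theorem, ∮_C f(z) dz = 2πi · (sum of the residues of f at the poles inside |z| = 9).

The denominator factors as (z + 7)*(z - 1), so the singularities of f are simple poles at z = -7, z = 1.
  |-7|² = 49 < 81 = 9², so this pole is inside the contour.
  |1|² = 1 < 81 = 9², so this pole is inside the contour.

With P(z) = 2*z - 1 and Q(z) = z^2 + 6*z - 7, each pole is simple, so Res(f, z₀) = P(z₀)/Q'(z₀) with Q'(z) = 2*z + 6.
  Res(f, -7) = P(-7)/Q'(-7) = (-15)/(-8) = 15/8
  Res(f, 1) = P(1)/Q'(1) = (1)/(8) = 1/8

Sum of residues inside C: 2
∮_C f(z) dz = 2πi · (2) = 4*I*pi

Final answer: 4*I*pi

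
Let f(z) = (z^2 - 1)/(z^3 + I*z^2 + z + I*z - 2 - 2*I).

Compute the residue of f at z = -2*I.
Write f(z) = P(z)/Q(z) with P(z) = z^2 - 1 and Q(z) = z^3 + I*z^2 + z + I*z - 2 - 2*I.
The denominator factors as Q(z) = (z - 1)*(z + 1 - I)*(z + 2*I), so z = -2*I is a simple zero of Q and P is analytic there; z = -2*I is therefore a simple pole and
  Res(f, z₀) = P(z₀)/Q'(z₀).

Q'(z) = 3*z^2 + 2*I*z + 1 + I, so Q'(-2*I) = -7 + I.
P(-2*I) = -5.

Res(f, -2*I) = (-5)/(-7 + I) = 7/10 + I/10

Final answer: 7/10 + I/10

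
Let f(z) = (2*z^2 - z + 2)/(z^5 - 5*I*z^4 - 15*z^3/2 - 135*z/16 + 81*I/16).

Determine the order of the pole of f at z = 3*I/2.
Factor the denominator:
  z^5 - 5*I*z^4 - 15*z^3/2 - 135*z/16 + 81*I/16 = (z - 3*I/2)^4*(z + I)

The numerator P(z) = 2*z^2 - z + 2 has P(3*I/2) = -5/2 - 3*I/2 ≠ 0, so no factor of (z - 3*I/2) cancels.
Near z = 3*I/2 we can therefore write f(z) = g(z)/(z - 3*I/2)^4 with g analytic at 3*I/2 and g(3*I/2) ≠ 0 (g is the numerator divided by the remaining denominator factors).

Hence z = 3*I/2 is a pole of order 4.

Final answer: 4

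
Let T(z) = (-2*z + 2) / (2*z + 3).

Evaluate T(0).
Substitute z = 0:
  numerator:   -2*(0) + 2 = 2
  denominator: 2*(0) + 3 = 3
T(0) = (2)/(3) = 2/3

Final answer: 2/3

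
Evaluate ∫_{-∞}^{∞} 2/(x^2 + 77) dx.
2*sqrt(77)*pi/77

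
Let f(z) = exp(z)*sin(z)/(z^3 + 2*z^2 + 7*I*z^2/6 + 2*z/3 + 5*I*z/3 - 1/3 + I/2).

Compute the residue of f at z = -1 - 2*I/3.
Write f(z) = P(z)/Q(z) with P(z) = exp(z)*sin(z) and Q(z) = z^3 + 2*z^2 + 7*I*z^2/6 + 2*z/3 + 5*I*z/3 - 1/3 + I/2.
The denominator factors as Q(z) = (z + I/2)*(z + 1)*(z + 1 + 2*I/3), so z = -1 - 2*I/3 is a simple zero of Q and P is analytic there; z = -1 - 2*I/3 is therefore a simple pole and
  Res(f, z₀) = P(z₀)/Q'(z₀).

Q'(z) = 3*z^2 + 4*z + 7*I*z/3 + 2/3 + 5*I/3, so Q'(-1 - 2*I/3) = -1/9 + 2*I/3.
P(-1 - 2*I/3) = -exp(-1 - 2*I/3)*sin(1 + 2*I/3).

Res(f, -1 - 2*I/3) = (-exp(-1 - 2*I/3)*sin(1 + 2*I/3))/(-1/9 + 2*I/3) = (9/37 + 54*I/37)*exp(-1 - 2*I/3)*sin(1 + 2*I/3)

Final answer: (9/37 + 54*I/37)*exp(-1 - 2*I/3)*sin(1 + 2*I/3)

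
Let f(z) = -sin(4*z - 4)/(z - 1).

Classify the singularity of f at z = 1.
Let u = z - 1. The argument of sin is 4*z - 4 = 4u, so
  f = -sin(4u)/u = -((4u) - (4u)^3/6 + ...)/u = -4 + (32/3)*u^2 - ...
The Laurent expansion about u = 0 has no negative powers; equivalently lim_{z→1} f(z) = -4 exists and is finite.
So the singularity is removable.

Final answer: removable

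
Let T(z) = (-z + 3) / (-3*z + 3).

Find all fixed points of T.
T(z) = z means -z + 3 = z*(-3*z + 3), i.e.
  -3*z^2 + 4*z - 3 = 0.
Discriminant: (4)^2 - 4*(-3)*(-3) = -20, so the roots are complex conjugates.
  z = (-4 ± I*sqrt(20))/(2*(-3))
Fixed points: {2/3 - sqrt(5)*I/3, 2/3 + sqrt(5)*I/3}

Final answer: {2/3 - sqrt(5)*I/3, 2/3 + sqrt(5)*I/3}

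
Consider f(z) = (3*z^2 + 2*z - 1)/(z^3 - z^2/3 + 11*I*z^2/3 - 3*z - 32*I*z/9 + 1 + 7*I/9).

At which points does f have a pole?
The singularities of f are the zeros of the denominator. Factoring,
  z^3 - z^2/3 + 11*I*z^2/3 - 3*z - 32*I*z/9 + 1 + 7*I/9 = (z - 1 + 2*I/3)*(z - 1/3)*(z + 1 + 3*I)
so the candidates are z = 1 - 2*I/3, z = 1/3, z = -1 - 3*I.

Check the numerator P(z) = 3*z^2 + 2*z - 1 at each one:
  P(1 - 2*I/3) = 8/3 - 16*I/3 ≠ 0, so z = 1 - 2*I/3 is a (simple) pole.
  P(1/3) = 0, so the factor (z - 1/3) cancels and z = 1/3 is only a removable singularity, not a pole.
  P(-1 - 3*I) = -27 + 12*I ≠ 0, so z = -1 - 3*I is a (simple) pole.

Poles of f: {-1 - 3*I, 1 - 2*I/3}

Final answer: {-1 - 3*I, 1 - 2*I/3}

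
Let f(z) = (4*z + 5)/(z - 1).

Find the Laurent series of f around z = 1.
Put w = z - (1), i.e. z = w + 1. The denominator is w, so it suffices to rewrite the numerator in powers of w.

P(z) = 4*z + 5
P(w + 1) = 9 + 4*w

Dividing each term by w:
  f = 9/w + 4

Substituting back w = z - 1:
  f(z) = 9/(z - 1) + 4

The series is finite because the numerator is a polynomial; the negative powers form the principal part, and the coefficient of 1/(z - 1) gives Res(f, 1) = 9.

Final answer: 9/(z - 1) + 4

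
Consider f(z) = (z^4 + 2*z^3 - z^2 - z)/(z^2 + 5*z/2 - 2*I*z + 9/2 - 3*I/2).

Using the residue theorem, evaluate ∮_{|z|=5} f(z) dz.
By the residue theorem, ∮_C f(z) dz = 2πi · (sum of the residues of f at the poles inside |z| = 5).

The denominator factors as (z + 1 + I)*(z + 3/2 - 3*I), so the singularities of f are simple poles at z = -1 - I, z = -3/2 + 3*I.
  |-1 - I|² = 2 < 25 = 5², so this pole is inside the contour.
  |-3/2 + 3*I|² = 45/4 < 25 = 5², so this pole is inside the contour.

With P(z) = z^4 + 2*z^3 - z^2 - z and Q(z) = z^2 + 5*z/2 - 2*I*z + 9/2 - 3*I/2, each pole is simple, so Res(f, z₀) = P(z₀)/Q'(z₀) with Q'(z) = 2*z + 5/2 - 2*I.
  Res(f, -1 - I) = P(-1 - I)/Q'(-1 - I) = (1 - 5*I)/(1/2 - 4*I) = 82/65 + 6*I/65
  Res(f, -3/2 + 3*I) = P(-3/2 + 3*I)/Q'(-3/2 + 3*I) = (753/16 + 114*I)/(-1/2 + 4*I) = 13839/520 - 981*I/65

Sum of residues inside C: 223/8 - 15*I
∮_C f(z) dz = 2πi · (223/8 - 15*I) = pi*(30 + 223*I/4)

Final answer: pi*(30 + 223*I/4)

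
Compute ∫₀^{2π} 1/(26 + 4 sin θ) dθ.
Call the integral J. The integrand is 2π-periodic and we integrate over a full period, so shifting θ does not change the value (θ → θ + π/2 turns sin θ into cos θ). Hence
  J = ∫₀^{2π} dθ/(26 + 4 cos θ).
Put z = e^{iθ}: then cos θ = (z + 1/z)/2, dθ = dz/(iz), and z runs once counterclockwise around |z| = 1:
  J = ∮_{|z|=1} 1/(26 + 4*(z + 1/z)/2) · dz/(iz) = (2/i) ∮_{|z|=1} dz/(4*z^2 + 52*z + 4).
The roots of 4*z^2 + 52*z + 4 are z = (-26 ± sqrt(26^2 - 4^2))/4, with sqrt(660) = 2*sqrt(165); their product is 1, so only z₊ = -13/2 + sqrt(165)/2 lies inside the unit circle (z₋ = -13/2 - sqrt(165)/2 lies outside).
z₊ is a simple zero of q(z) = 4*z^2 + 52*z + 4, so Res(1/q, z₊) = 1/q'(z₊) with q'(z) = 8*z + 52; and q'(z₊) = 4*(z₊ - z₋) = 4*sqrt(165).
Therefore J = (2/i) · 2πi · 1/(4*sqrt(165)) = 2*pi/(2*sqrt(165)) = sqrt(165)*pi/165

Final answer: sqrt(165)*pi/165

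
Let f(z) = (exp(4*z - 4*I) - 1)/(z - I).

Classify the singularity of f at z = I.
Let u = z - I. The exponent is 4*z - 4*I = 4u, so
  f = (e^(4u) - 1)/u = ((4u) + (4u)^2/2 + (4u)^3/6 + ...)/u = 4 + (8)*u + (32/3)*u^2 + ...
The Laurent expansion about u = 0 has no negative powers; equivalently lim_{z→I} f(z) = 4 exists and is finite.
So the singularity is removable.

Final answer: removable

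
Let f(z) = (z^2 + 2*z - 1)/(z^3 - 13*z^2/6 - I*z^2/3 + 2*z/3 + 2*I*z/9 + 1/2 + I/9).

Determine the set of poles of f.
The singularities of f are the zeros of the denominator. Factoring,
  z^3 - 13*z^2/6 - I*z^2/3 + 2*z/3 + 2*I*z/9 + 1/2 + I/9 = (z + 1/3)*(z - 1)*(z - 3/2 - I/3)
so the candidates are z = -1/3, z = 1, z = 3/2 + I/3.

Check the numerator P(z) = z^2 + 2*z - 1 at each one:
  P(-1/3) = -14/9 ≠ 0, so z = -1/3 is a (simple) pole.
  P(1) = 2 ≠ 0, so z = 1 is a (simple) pole.
  P(3/2 + I/3) = 149/36 + 5*I/3 ≠ 0, so z = 3/2 + I/3 is a (simple) pole.

Poles of f: {-1/3, 1, 3/2 + I/3}

Final answer: {-1/3, 1, 3/2 + I/3}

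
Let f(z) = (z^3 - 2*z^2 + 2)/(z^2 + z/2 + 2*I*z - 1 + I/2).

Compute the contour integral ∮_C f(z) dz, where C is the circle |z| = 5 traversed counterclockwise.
By the residue theorem, ∮_C f(z) dz = 2πi · (sum of the residues of f at the poles inside |z| = 5).

The denominator factors as (z + 1/2 + I)*(z + I), so the singularities of f are simple poles at z = -1/2 - I, z = -I.
  |-1/2 - I|² = 5/4 < 25 = 5², so this pole is inside the contour.
  |-I|² = 1 < 25 = 5², so this pole is inside the contour.

With P(z) = z^3 - 2*z^2 + 2 and Q(z) = z^2 + z/2 + 2*I*z - 1 + I/2, each pole is simple, so Res(f, z₀) = P(z₀)/Q'(z₀) with Q'(z) = 2*z + 1/2 + 2*I.
  Res(f, -1/2 - I) = P(-1/2 - I)/Q'(-1/2 - I) = (39/8 - 7*I/4)/(-1/2) = -39/4 + 7*I/2
  Res(f, -I) = P(-I)/Q'(-I) = (4 + I)/(1/2) = 8 + 2*I

Sum of residues inside C: -7/4 + 11*I/2
∮_C f(z) dz = 2πi · (-7/4 + 11*I/2) = pi*(-11 - 7*I/2)

Final answer: pi*(-11 - 7*I/2)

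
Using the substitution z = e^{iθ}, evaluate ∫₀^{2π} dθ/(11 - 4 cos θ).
2*sqrt(105)*pi/105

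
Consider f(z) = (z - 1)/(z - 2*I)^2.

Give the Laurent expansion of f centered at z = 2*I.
Put w = z - (2*I), i.e. z = w + 2*I. The denominator is w^2, so it suffices to rewrite the numerator in powers of w.

P(z) = z - 1
P(w + 2*I) = -1 + 2*I + w

Dividing each term by w^2:
  f = (-1 + 2*I)/w^2 + 1/w

Substituting back w = z - 2*I:
  f(z) = (-1 + 2*I)/(z - 2*I)^2 + 1/(z - 2*I)

The series is finite because the numerator is a polynomial; the negative powers form the principal part, and the coefficient of 1/(z - 2*I) gives Res(f, 2*I) = 1.

Final answer: (-1 + 2*I)/(z - 2*I)^2 + 1/(z - 2*I)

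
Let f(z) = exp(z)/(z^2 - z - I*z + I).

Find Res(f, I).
Write f(z) = P(z)/Q(z) with P(z) = exp(z) and Q(z) = z^2 - z - I*z + I.
The denominator factors as Q(z) = (z - 1)*(z - I), so z = I is a simple zero of Q and P is analytic there; z = I is therefore a simple pole and
  Res(f, z₀) = P(z₀)/Q'(z₀).

Q'(z) = 2*z - 1 - I, so Q'(I) = -1 + I.
P(I) = exp(I).

Res(f, I) = (exp(I))/(-1 + I) = (-1/2 - I/2)*exp(I)

Final answer: (-1/2 - I/2)*exp(I)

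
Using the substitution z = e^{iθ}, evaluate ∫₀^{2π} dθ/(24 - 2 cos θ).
sqrt(143)*pi/143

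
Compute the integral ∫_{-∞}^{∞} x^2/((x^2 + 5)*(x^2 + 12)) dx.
pi*(-sqrt(5) + 2*sqrt(3))/7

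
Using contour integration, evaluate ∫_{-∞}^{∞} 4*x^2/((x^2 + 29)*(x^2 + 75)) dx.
Let f(z) = 4*z^2/((z^2 + 29)*(z^2 + 75)). The denominator has no real zeros and deg Q - deg P = 2 ≥ 2, so the integral of f over the upper semicircle |z| = R tends to 0 as R → ∞. Closing the contour in the upper half-plane,
  ∫_{-∞}^{∞} f(x) dx = 2πi · Σ Res(f, z_k)  over the poles with Im z_k > 0.

Zeros of the denominator: z^2 + 75 = 0 gives z = ±5*sqrt(3)*I; z^2 + 29 = 0 gives z = ±sqrt(29)*I.
Upper half-plane: z = sqrt(29)*I, z = 5*sqrt(3)*I (simple).

Each pole is a simple zero of Q(z) = z^4 + 104*z^2 + 2175, so Res(f, z₀) = P(z₀)/Q'(z₀) with P(z) = 4*z^2, Q'(z) = 4*z^3 + 208*z:
  Res(f, sqrt(29)*I) = (-116)/(92*sqrt(29)*I) = sqrt(29)*I/23
  Res(f, 5*sqrt(3)*I) = (-300)/(-460*sqrt(3)*I) = -5*sqrt(3)*I/23

Sum of residues: I*(-5*sqrt(3) + sqrt(29))/23
∫_{-∞}^{∞} f(x) dx = 2πi · (I*(-5*sqrt(3) + sqrt(29))/23) = 2*pi*(-sqrt(29) + 5*sqrt(3))/23

Final answer: 2*pi*(-sqrt(29) + 5*sqrt(3))/23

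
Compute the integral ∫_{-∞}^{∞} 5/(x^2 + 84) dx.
5*sqrt(21)*pi/42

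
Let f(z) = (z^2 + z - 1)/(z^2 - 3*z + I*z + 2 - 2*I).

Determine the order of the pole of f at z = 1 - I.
1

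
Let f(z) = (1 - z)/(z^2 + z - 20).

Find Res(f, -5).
Write f(z) = P(z)/Q(z) with P(z) = 1 - z and Q(z) = z^2 + z - 20.
The denominator factors as Q(z) = (z - 4)*(z + 5), so z = -5 is a simple zero of Q and P is analytic there; z = -5 is therefore a simple pole and
  Res(f, z₀) = P(z₀)/Q'(z₀).

Q'(z) = 2*z + 1, so Q'(-5) = -9.
P(-5) = 6.

Res(f, -5) = (6)/(-9) = -2/3

Final answer: -2/3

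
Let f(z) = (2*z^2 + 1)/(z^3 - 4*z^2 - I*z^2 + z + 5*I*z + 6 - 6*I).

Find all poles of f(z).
{-1 + I, 2, 3}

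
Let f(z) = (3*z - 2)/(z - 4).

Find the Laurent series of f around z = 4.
Put w = z - (4), i.e. z = w + 4. The denominator is w, so it suffices to rewrite the numerator in powers of w.

P(z) = 3*z - 2
P(w + 4) = 10 + 3*w

Dividing each term by w:
  f = 10/w + 3

Substituting back w = z - 4:
  f(z) = 10/(z - 4) + 3

The series is finite because the numerator is a polynomial; the negative powers form the principal part, and the coefficient of 1/(z - 4) gives Res(f, 4) = 10.

Final answer: 10/(z - 4) + 3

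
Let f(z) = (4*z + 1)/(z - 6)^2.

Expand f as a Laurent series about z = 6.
Put w = z - (6), i.e. z = w + 6. The denominator is w^2, so it suffices to rewrite the numerator in powers of w.

P(z) = 4*z + 1
P(w + 6) = 25 + 4*w

Dividing each term by w^2:
  f = 25/w^2 + 4/w

Substituting back w = z - 6:
  f(z) = 25/(z - 6)^2 + 4/(z - 6)

The series is finite because the numerator is a polynomial; the negative powers form the principal part, and the coefficient of 1/(z - 6) gives Res(f, 6) = 4.

Final answer: 25/(z - 6)^2 + 4/(z - 6)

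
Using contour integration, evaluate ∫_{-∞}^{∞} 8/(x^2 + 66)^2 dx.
Let f(z) = 8/(z^2 + 66)^2. The denominator has no real zeros and deg Q - deg P = 4 ≥ 2, so the integral of f over the upper semicircle |z| = R tends to 0 as R → ∞. Closing the contour in the upper half-plane,
  ∫_{-∞}^{∞} f(x) dx = 2πi · Σ Res(f, z_k)  over the poles with Im z_k > 0.

Zeros of the denominator: z^2 + 66 = 0 gives z = ±sqrt(66)*I.
Upper half-plane: z = sqrt(66)*I (a pole of order 2).

Write f(z) = g(z)/(z - sqrt(66)*I)^2 with g(z) = 8/(z + sqrt(66)*I)^2. For a double pole, Res(f, z₀) = g'(z₀):
  g'(z) = -16/(z + sqrt(66)*I)^3
  Res(f, sqrt(66)*I) = g'(sqrt(66)*I) = -sqrt(66)*I/2178

∫_{-∞}^{∞} f(x) dx = 2πi · (-sqrt(66)*I/2178) = sqrt(66)*pi/1089

Final answer: sqrt(66)*pi/1089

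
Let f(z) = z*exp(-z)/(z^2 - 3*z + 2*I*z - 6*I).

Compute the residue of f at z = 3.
Write f(z) = P(z)/Q(z) with P(z) = z*exp(-z) and Q(z) = z^2 - 3*z + 2*I*z - 6*I.
The denominator factors as Q(z) = (z + 2*I)*(z - 3), so z = 3 is a simple zero of Q and P is analytic there; z = 3 is therefore a simple pole and
  Res(f, z₀) = P(z₀)/Q'(z₀).

Q'(z) = 2*z - 3 + 2*I, so Q'(3) = 3 + 2*I.
P(3) = 3*exp(-3).

Res(f, 3) = (3*exp(-3))/(3 + 2*I) = (9/13 - 6*I/13)*exp(-3)

Final answer: (9/13 - 6*I/13)*exp(-3)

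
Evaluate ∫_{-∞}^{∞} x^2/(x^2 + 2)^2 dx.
Let f(z) = z^2/(z^2 + 2)^2. The denominator has no real zeros and deg Q - deg P = 2 ≥ 2, so the integral of f over the upper semicircle |z| = R tends to 0 as R → ∞. Closing the contour in the upper half-plane,
  ∫_{-∞}^{∞} f(x) dx = 2πi · Σ Res(f, z_k)  over the poles with Im z_k > 0.

Zeros of the denominator: z^2 + 2 = 0 gives z = ±sqrt(2)*I.
Upper half-plane: z = sqrt(2)*I (a pole of order 2).

Write f(z) = g(z)/(z - sqrt(2)*I)^2 with g(z) = z^2/(z + sqrt(2)*I)^2. For a double pole, Res(f, z₀) = g'(z₀):
  g'(z) = 2*sqrt(2)*I*z/(z + sqrt(2)*I)^3
  Res(f, sqrt(2)*I) = g'(sqrt(2)*I) = -sqrt(2)*I/8

∫_{-∞}^{∞} f(x) dx = 2πi · (-sqrt(2)*I/8) = sqrt(2)*pi/4

Final answer: sqrt(2)*pi/4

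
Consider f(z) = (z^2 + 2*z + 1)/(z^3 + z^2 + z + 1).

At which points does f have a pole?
{-I, I}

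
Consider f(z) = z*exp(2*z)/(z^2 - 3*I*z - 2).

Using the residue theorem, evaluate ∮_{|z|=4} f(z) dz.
By the residue theorem, ∮_C f(z) dz = 2πi · (sum of the residues of f at the poles inside |z| = 4).

The denominator factors as (z - 2*I)*(z - I), so the singularities of f are simple poles at z = 2*I, z = I.
  |2*I|² = 4 < 16 = 4², so this pole is inside the contour.
  |I|² = 1 < 16 = 4², so this pole is inside the contour.

With P(z) = z*exp(2*z) and Q(z) = z^2 - 3*I*z - 2, each pole is simple, so Res(f, z₀) = P(z₀)/Q'(z₀) with Q'(z) = 2*z - 3*I.
  Res(f, 2*I) = P(2*I)/Q'(2*I) = (2*I*exp(4*I))/(I) = 2*exp(4*I)
  Res(f, I) = P(I)/Q'(I) = (I*exp(2*I))/(-I) = -exp(2*I)

Sum of residues inside C: 2*exp(4*I) - exp(2*I)
∮_C f(z) dz = 2πi · (2*exp(4*I) - exp(2*I)) = 4*I*pi*exp(4*I) - 2*I*pi*exp(2*I)

Final answer: 4*I*pi*exp(4*I) - 2*I*pi*exp(2*I)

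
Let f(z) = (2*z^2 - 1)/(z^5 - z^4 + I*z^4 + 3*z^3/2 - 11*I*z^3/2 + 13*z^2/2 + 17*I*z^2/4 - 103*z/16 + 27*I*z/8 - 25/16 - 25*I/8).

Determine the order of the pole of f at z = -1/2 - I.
3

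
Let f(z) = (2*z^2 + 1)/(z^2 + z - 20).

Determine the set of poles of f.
{-5, 4}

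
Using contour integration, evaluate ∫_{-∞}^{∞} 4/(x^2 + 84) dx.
Let f(z) = 4/(z^2 + 84). The denominator has no real zeros and deg Q - deg P = 2 ≥ 2, so the integral of f over the upper semicircle |z| = R tends to 0 as R → ∞. Closing the contour in the upper half-plane,
  ∫_{-∞}^{∞} f(x) dx = 2πi · Σ Res(f, z_k)  over the poles with Im z_k > 0.

Zeros of the denominator: z^2 + 84 = 0 gives z = ±2*sqrt(21)*I.
Upper half-plane: z = 2*sqrt(21)*I (simple).

Each pole is a simple zero of Q(z) = z^2 + 84, so Res(f, z₀) = P(z₀)/Q'(z₀) with P(z) = 4, Q'(z) = 2*z:
  Res(f, 2*sqrt(21)*I) = (4)/(4*sqrt(21)*I) = -sqrt(21)*I/21

∫_{-∞}^{∞} f(x) dx = 2πi · (-sqrt(21)*I/21) = 2*sqrt(21)*pi/21

Final answer: 2*sqrt(21)*pi/21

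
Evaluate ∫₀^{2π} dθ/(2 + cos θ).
Let J = ∫₀^{2π} dθ/(2 + cos θ).
Put z = e^{iθ}: then cos θ = (z + 1/z)/2, dθ = dz/(iz), and z runs once counterclockwise around |z| = 1:
  J = ∮_{|z|=1} 1/(2 + (z + 1/z)/2) · dz/(iz) = (2/i) ∮_{|z|=1} dz/(z^2 + 4*z + 1).
The roots of z^2 + 4*z + 1 are z = (-2 ± sqrt(2^2 - 1^2)), with sqrt(3) = sqrt(3); their product is 1, so only z₊ = -2 + sqrt(3) lies inside the unit circle (z₋ = -2 - sqrt(3) lies outside).
z₊ is a simple zero of q(z) = z^2 + 4*z + 1, so Res(1/q, z₊) = 1/q'(z₊) with q'(z) = 2*z + 4; and q'(z₊) = (z₊ - z₋) = 2*sqrt(3).
Therefore J = (2/i) · 2πi · 1/(2*sqrt(3)) = 2*pi/(sqrt(3)) = 2*sqrt(3)*pi/3

Final answer: 2*sqrt(3)*pi/3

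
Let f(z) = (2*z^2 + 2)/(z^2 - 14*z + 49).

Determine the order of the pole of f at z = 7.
Factor the denominator:
  z^2 - 14*z + 49 = (z - 7)^2

The numerator P(z) = 2*z^2 + 2 has P(7) = 100 ≠ 0, so no factor of (z - 7) cancels.
Near z = 7 we can therefore write f(z) = g(z)/(z - 7)^2 with g analytic at 7 and g(7) ≠ 0 (g is just the numerator).

Hence z = 7 is a pole of order 2.

Final answer: 2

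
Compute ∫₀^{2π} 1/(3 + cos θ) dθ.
sqrt(2)*pi/2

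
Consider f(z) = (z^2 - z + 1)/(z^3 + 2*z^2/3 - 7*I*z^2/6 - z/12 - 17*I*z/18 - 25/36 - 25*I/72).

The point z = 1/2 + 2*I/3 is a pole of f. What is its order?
1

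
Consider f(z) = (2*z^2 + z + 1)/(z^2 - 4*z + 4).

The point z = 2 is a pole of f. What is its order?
Factor the denominator:
  z^2 - 4*z + 4 = (z - 2)^2

The numerator P(z) = 2*z^2 + z + 1 has P(2) = 11 ≠ 0, so no factor of (z - 2) cancels.
Near z = 2 we can therefore write f(z) = g(z)/(z - 2)^2 with g analytic at 2 and g(2) ≠ 0 (g is just the numerator).

Hence z = 2 is a pole of order 2.

Final answer: 2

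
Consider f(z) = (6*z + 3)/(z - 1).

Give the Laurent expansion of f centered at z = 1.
9/(z - 1) + 6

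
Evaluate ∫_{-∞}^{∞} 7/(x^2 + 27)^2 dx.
Let f(z) = 7/(z^2 + 27)^2. The denominator has no real zeros and deg Q - deg P = 4 ≥ 2, so the integral of f over the upper semicircle |z| = R tends to 0 as R → ∞. Closing the contour in the upper half-plane,
  ∫_{-∞}^{∞} f(x) dx = 2πi · Σ Res(f, z_k)  over the poles with Im z_k > 0.

Zeros of the denominator: z^2 + 27 = 0 gives z = ±3*sqrt(3)*I.
Upper half-plane: z = 3*sqrt(3)*I (a pole of order 2).

Write f(z) = g(z)/(z - 3*sqrt(3)*I)^2 with g(z) = 7/(z + 3*sqrt(3)*I)^2. For a double pole, Res(f, z₀) = g'(z₀):
  g'(z) = -14/(z + 3*sqrt(3)*I)^3
  Res(f, 3*sqrt(3)*I) = g'(3*sqrt(3)*I) = -7*sqrt(3)*I/972

∫_{-∞}^{∞} f(x) dx = 2πi · (-7*sqrt(3)*I/972) = 7*sqrt(3)*pi/486

Final answer: 7*sqrt(3)*pi/486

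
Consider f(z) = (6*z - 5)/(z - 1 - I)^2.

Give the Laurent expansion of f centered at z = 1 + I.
Put w = z - (1 + I), i.e. z = w + 1 + I. The denominator is w^2, so it suffices to rewrite the numerator in powers of w.

P(z) = 6*z - 5
P(w + 1 + I) = 1 + 6*I + 6*w

Dividing each term by w^2:
  f = (1 + 6*I)/w^2 + 6/w

Substituting back w = z - 1 - I:
  f(z) = (1 + 6*I)/(z - 1 - I)^2 + 6/(z - 1 - I)

The series is finite because the numerator is a polynomial; the negative powers form the principal part, and the coefficient of 1/(z - 1 - I) gives Res(f, 1 + I) = 6.

Final answer: (1 + 6*I)/(z - 1 - I)^2 + 6/(z - 1 - I)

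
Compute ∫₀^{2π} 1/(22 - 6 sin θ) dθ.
sqrt(7)*pi/28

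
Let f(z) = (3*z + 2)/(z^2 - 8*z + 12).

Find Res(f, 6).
Write f(z) = P(z)/Q(z) with P(z) = 3*z + 2 and Q(z) = z^2 - 8*z + 12.
The denominator factors as Q(z) = (z - 2)*(z - 6), so z = 6 is a simple zero of Q and P is analytic there; z = 6 is therefore a simple pole and
  Res(f, z₀) = P(z₀)/Q'(z₀).

Q'(z) = 2*z - 8, so Q'(6) = 4.
P(6) = 20.

Res(f, 6) = (20)/(4) = 5

Final answer: 5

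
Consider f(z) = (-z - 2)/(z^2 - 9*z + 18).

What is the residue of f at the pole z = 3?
Write f(z) = P(z)/Q(z) with P(z) = -z - 2 and Q(z) = z^2 - 9*z + 18.
The denominator factors as Q(z) = (z - 3)*(z - 6), so z = 3 is a simple zero of Q and P is analytic there; z = 3 is therefore a simple pole and
  Res(f, z₀) = P(z₀)/Q'(z₀).

Q'(z) = 2*z - 9, so Q'(3) = -3.
P(3) = -5.

Res(f, 3) = (-5)/(-3) = 5/3

Final answer: 5/3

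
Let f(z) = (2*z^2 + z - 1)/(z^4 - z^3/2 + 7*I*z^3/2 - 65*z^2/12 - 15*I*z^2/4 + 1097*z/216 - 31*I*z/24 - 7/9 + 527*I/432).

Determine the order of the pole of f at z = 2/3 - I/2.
3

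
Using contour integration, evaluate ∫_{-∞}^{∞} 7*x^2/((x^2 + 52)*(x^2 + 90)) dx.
7*pi*(-2*sqrt(13) + 3*sqrt(10))/38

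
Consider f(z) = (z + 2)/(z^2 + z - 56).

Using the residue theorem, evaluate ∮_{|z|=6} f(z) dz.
By the residue theorem, ∮_C f(z) dz = 2πi · (sum of the residues of f at the poles inside |z| = 6).

The denominator factors as (z - 7)*(z + 8), so the singularities of f are simple poles at z = 7, z = -8.
  |7|² = 49 > 36 = 6², so this pole is outside the contour.
  |-8|² = 64 > 36 = 6², so this pole is outside the contour.

No pole lies inside the contour, so f is analytic on and inside C and the integral is 0 (Cauchy's theorem).

Final answer: 0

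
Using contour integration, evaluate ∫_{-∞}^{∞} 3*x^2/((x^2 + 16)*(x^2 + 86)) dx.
3*pi*(-4 + sqrt(86))/70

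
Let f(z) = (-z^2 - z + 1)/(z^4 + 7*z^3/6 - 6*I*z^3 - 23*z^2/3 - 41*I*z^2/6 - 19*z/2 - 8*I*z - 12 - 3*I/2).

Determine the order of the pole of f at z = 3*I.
2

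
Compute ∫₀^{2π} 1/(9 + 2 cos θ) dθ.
Let J = ∫₀^{2π} dθ/(9 + 2 cos θ).
Put z = e^{iθ}: then cos θ = (z + 1/z)/2, dθ = dz/(iz), and z runs once counterclockwise around |z| = 1:
  J = ∮_{|z|=1} 1/(9 + 2*(z + 1/z)/2) · dz/(iz) = (2/i) ∮_{|z|=1} dz/(2*z^2 + 18*z + 2).
The roots of 2*z^2 + 18*z + 2 are z = (-9 ± sqrt(9^2 - 2^2))/2, with sqrt(77) = sqrt(77); their product is 1, so only z₊ = -9/2 + sqrt(77)/2 lies inside the unit circle (z₋ = -9/2 - sqrt(77)/2 lies outside).
z₊ is a simple zero of q(z) = 2*z^2 + 18*z + 2, so Res(1/q, z₊) = 1/q'(z₊) with q'(z) = 4*z + 18; and q'(z₊) = 2*(z₊ - z₋) = 2*sqrt(77).
Therefore J = (2/i) · 2πi · 1/(2*sqrt(77)) = 2*pi/(sqrt(77)) = 2*sqrt(77)*pi/77

Final answer: 2*sqrt(77)*pi/77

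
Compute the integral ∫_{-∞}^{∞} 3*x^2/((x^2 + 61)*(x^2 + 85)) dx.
Let f(z) = 3*z^2/((z^2 + 61)*(z^2 + 85)). The denominator has no real zeros and deg Q - deg P = 2 ≥ 2, so the integral of f over the upper semicircle |z| = R tends to 0 as R → ∞. Closing the contour in the upper half-plane,
  ∫_{-∞}^{∞} f(x) dx = 2πi · Σ Res(f, z_k)  over the poles with Im z_k > 0.

Zeros of the denominator: z^2 + 85 = 0 gives z = ±sqrt(85)*I; z^2 + 61 = 0 gives z = ±sqrt(61)*I.
Upper half-plane: z = sqrt(61)*I, z = sqrt(85)*I (simple).

Each pole is a simple zero of Q(z) = z^4 + 146*z^2 + 5185, so Res(f, z₀) = P(z₀)/Q'(z₀) with P(z) = 3*z^2, Q'(z) = 4*z^3 + 292*z:
  Res(f, sqrt(61)*I) = (-183)/(48*sqrt(61)*I) = sqrt(61)*I/16
  Res(f, sqrt(85)*I) = (-255)/(-48*sqrt(85)*I) = -sqrt(85)*I/16

Sum of residues: I*(-sqrt(85) + sqrt(61))/16
∫_{-∞}^{∞} f(x) dx = 2πi · (I*(-sqrt(85) + sqrt(61))/16) = pi*(-sqrt(61) + sqrt(85))/8

Final answer: pi*(-sqrt(61) + sqrt(85))/8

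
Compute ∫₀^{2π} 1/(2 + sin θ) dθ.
Call the integral J. The integrand is 2π-periodic and we integrate over a full period, so shifting θ does not change the value (θ → θ + π/2 turns sin θ into cos θ). Hence
  J = ∫₀^{2π} dθ/(2 + cos θ).
Put z = e^{iθ}: then cos θ = (z + 1/z)/2, dθ = dz/(iz), and z runs once counterclockwise around |z| = 1:
  J = ∮_{|z|=1} 1/(2 + (z + 1/z)/2) · dz/(iz) = (2/i) ∮_{|z|=1} dz/(z^2 + 4*z + 1).
The roots of z^2 + 4*z + 1 are z = (-2 ± sqrt(2^2 - 1^2)), with sqrt(3) = sqrt(3); their product is 1, so only z₊ = -2 + sqrt(3) lies inside the unit circle (z₋ = -2 - sqrt(3) lies outside).
z₊ is a simple zero of q(z) = z^2 + 4*z + 1, so Res(1/q, z₊) = 1/q'(z₊) with q'(z) = 2*z + 4; and q'(z₊) = (z₊ - z₋) = 2*sqrt(3).
Therefore J = (2/i) · 2πi · 1/(2*sqrt(3)) = 2*pi/(sqrt(3)) = 2*sqrt(3)*pi/3

Final answer: 2*sqrt(3)*pi/3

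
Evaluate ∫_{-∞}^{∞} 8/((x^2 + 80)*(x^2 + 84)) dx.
Let f(z) = 8/((z^2 + 80)*(z^2 + 84)). The denominator has no real zeros and deg Q - deg P = 4 ≥ 2, so the integral of f over the upper semicircle |z| = R tends to 0 as R → ∞. Closing the contour in the upper half-plane,
  ∫_{-∞}^{∞} f(x) dx = 2πi · Σ Res(f, z_k)  over the poles with Im z_k > 0.

Zeros of the denominator: z^2 + 80 = 0 gives z = ±4*sqrt(5)*I; z^2 + 84 = 0 gives z = ±2*sqrt(21)*I.
Upper half-plane: z = 2*sqrt(21)*I, z = 4*sqrt(5)*I (simple).

Each pole is a simple zero of Q(z) = z^4 + 164*z^2 + 6720, so Res(f, z₀) = P(z₀)/Q'(z₀) with P(z) = 8, Q'(z) = 4*z^3 + 328*z:
  Res(f, 2*sqrt(21)*I) = (8)/(-16*sqrt(21)*I) = sqrt(21)*I/42
  Res(f, 4*sqrt(5)*I) = (8)/(32*sqrt(5)*I) = -sqrt(5)*I/20

Sum of residues: I*(-sqrt(5)/20 + sqrt(21)/42)
∫_{-∞}^{∞} f(x) dx = 2πi · (I*(-sqrt(5)/20 + sqrt(21)/42)) = pi*(-10*sqrt(21) + 21*sqrt(5))/210

Final answer: pi*(-10*sqrt(21) + 21*sqrt(5))/210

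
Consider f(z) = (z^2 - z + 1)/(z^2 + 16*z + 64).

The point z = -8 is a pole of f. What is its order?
2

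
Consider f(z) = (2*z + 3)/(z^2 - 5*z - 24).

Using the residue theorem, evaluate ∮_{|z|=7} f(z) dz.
By the residue theorem, ∮_C f(z) dz = 2πi · (sum of the residues of f at the poles inside |z| = 7).

The denominator factors as (z - 8)*(z + 3), so the singularities of f are simple poles at z = 8, z = -3.
  |8|² = 64 > 49 = 7², so this pole is outside the contour.
  |-3|² = 9 < 49 = 7², so this pole is inside the contour.

With P(z) = 2*z + 3 and Q(z) = z^2 - 5*z - 24, each pole is simple, so Res(f, z₀) = P(z₀)/Q'(z₀) with Q'(z) = 2*z - 5.
  Res(f, -3) = P(-3)/Q'(-3) = (-3)/(-11) = 3/11

∮_C f(z) dz = 2πi · (3/11) = 6*I*pi/11

Final answer: 6*I*pi/11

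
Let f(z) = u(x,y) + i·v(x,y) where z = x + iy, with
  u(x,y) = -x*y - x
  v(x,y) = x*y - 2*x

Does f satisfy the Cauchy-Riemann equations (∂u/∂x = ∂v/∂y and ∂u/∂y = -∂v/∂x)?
∂u/∂x = -y - 1
∂v/∂y = x
∂u/∂y = -x
∂v/∂x = y - 2
∂u/∂x ≠ ∂v/∂y and ∂u/∂y ≠ -∂v/∂x; the Cauchy-Riemann equations are not satisfied, so f is not analytic.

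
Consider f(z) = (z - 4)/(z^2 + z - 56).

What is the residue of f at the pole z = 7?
1/5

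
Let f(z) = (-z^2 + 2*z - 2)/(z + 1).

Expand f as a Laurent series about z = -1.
-5/(z + 1) + 4 - (z + 1)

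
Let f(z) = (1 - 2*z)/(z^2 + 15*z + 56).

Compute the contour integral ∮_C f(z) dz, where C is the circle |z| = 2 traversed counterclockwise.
By the residue theorem, ∮_C f(z) dz = 2πi · (sum of the residues of f at the poles inside |z| = 2).

The denominator factors as (z + 7)*(z + 8), so the singularities of f are simple poles at z = -7, z = -8.
  |-7|² = 49 > 4 = 2², so this pole is outside the contour.
  |-8|² = 64 > 4 = 2², so this pole is outside the contour.

No pole lies inside the contour, so f is analytic on and inside C and the integral is 0 (Cauchy's theorem).

Final answer: 0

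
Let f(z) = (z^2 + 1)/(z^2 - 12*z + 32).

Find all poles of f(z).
The singularities of f are the zeros of the denominator. Factoring,
  z^2 - 12*z + 32 = (z - 8)*(z - 4)
so the candidates are z = 8, z = 4.

Check the numerator P(z) = z^2 + 1 at each one:
  P(8) = 65 ≠ 0, so z = 8 is a (simple) pole.
  P(4) = 17 ≠ 0, so z = 4 is a (simple) pole.

Poles of f: {4, 8}

Final answer: {4, 8}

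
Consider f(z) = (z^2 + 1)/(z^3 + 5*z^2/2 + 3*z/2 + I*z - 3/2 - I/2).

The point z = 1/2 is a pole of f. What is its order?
Factor the denominator:
  z^3 + 5*z^2/2 + 3*z/2 + I*z - 3/2 - I/2 = (z - 1/2)*(z + 2 - I)*(z + 1 + I)

The numerator P(z) = z^2 + 1 has P(1/2) = 5/4 ≠ 0, so no factor of (z - 1/2) cancels.
Near z = 1/2 we can therefore write f(z) = g(z)/(z - 1/2) with g analytic at 1/2 and g(1/2) ≠ 0 (g is the numerator divided by the remaining denominator factors).

Hence z = 1/2 is a pole of order 1.

Final answer: 1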